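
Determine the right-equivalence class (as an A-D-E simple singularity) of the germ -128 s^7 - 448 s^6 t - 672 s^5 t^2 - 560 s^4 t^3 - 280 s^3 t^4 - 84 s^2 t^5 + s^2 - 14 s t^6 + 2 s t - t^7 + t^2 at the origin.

The Hessian of f at 0 has rank 1. Corank 1: A-series; mu = 6 gives A_6.

A_6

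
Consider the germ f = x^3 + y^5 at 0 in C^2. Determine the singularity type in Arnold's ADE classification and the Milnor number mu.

Type E8, Milnor number mu = 8.

The Hessian of f at 0 is [[0, 0], [0, 0]] with rank 0, so corank 2. A Groebner basis of the Jacobian ideal J(f) in C{x,y} is {y^4, x^2}; counting standard monomials gives mu = 8. Corank 2; j^3 = x^3 is a perfect cube, so E-series; the 5-jet and mu = 8 give E_8.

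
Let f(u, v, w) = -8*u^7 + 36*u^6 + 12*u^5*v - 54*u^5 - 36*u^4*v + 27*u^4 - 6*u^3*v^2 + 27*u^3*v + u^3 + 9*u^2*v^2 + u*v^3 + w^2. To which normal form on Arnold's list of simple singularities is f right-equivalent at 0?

The Hessian of f at 0 has rank 1. Corank 2; j^3 = u^3 is a perfect cube, so E-series; the 4-jet and mu = 7 give E_7.

E_7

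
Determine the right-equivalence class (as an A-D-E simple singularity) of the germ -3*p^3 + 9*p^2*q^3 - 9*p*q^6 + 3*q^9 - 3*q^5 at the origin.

E_8

The Hessian of f at 0 is [[0, 0], [0, 0]] with rank 0, so corank 2. A Groebner basis of the Jacobian ideal J(f) in C{p,q} is {-p^2/2 + p*q^3, q^4, p^3, p^2*q}; counting standard monomials gives mu = 8. Corank 2; j^3 = -3*p^3 is a perfect cube, so E-series; the 5-jet and mu = 8 give E_8.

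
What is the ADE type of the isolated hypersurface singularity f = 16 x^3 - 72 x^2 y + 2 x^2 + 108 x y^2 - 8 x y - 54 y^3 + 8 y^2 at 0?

The Hessian of f at 0 has rank 1. Corank 1: A-series; mu = 2 gives A_2.

A_{2}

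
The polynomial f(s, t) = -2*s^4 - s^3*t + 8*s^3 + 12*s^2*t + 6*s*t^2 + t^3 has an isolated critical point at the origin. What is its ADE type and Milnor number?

Type E_{7}, Milnor number mu = 7.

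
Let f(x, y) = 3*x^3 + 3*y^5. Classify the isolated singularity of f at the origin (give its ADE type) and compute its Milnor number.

Type E_8, Milnor number mu = 8.

The Hessian of f at 0 has rank 0. Corank 2; j^3 = 3*x^3 is a perfect cube, so E-series; the 5-jet and mu = 8 give E_8.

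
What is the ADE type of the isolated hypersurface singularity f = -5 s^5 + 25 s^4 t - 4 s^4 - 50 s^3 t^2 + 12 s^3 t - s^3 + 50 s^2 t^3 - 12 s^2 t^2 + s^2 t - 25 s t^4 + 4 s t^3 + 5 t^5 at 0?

The Hessian of f at 0 is [[0, 0], [0, 0]] with rank 0, so corank 2. A Groebner basis of the Jacobian ideal J(f) in C{s,t} is {s^3, s^2*t, -2*s^2 + s*t^2, -13*s^2/2 + s*t/2 + t^3}; counting standard monomials gives mu = 6. Corank 2; j^3 = -s^2*(s - t) has shape L^2 M (L != M), so D-series; mu = 6 gives D_6.

D6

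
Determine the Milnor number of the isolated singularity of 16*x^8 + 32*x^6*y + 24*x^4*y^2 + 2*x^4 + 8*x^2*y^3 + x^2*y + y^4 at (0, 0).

The Hessian of f at 0 has rank 0. Corank 2; j^3 = x^2*y has shape L^2 M (L != M), so D-series; mu = 5 gives D_5.

5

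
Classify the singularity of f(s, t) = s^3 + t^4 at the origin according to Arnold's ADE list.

The Hessian of f at 0 has rank 0. Corank 2; j^3 = s^3 is a perfect cube, so E-series; the 4-jet and mu = 6 give E_6.

E_6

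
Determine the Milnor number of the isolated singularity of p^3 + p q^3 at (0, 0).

7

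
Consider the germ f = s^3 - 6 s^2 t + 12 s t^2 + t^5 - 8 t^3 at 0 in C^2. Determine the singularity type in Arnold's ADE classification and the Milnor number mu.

The Hessian of f at 0 has rank 0. Corank 2; j^3 = (s - 2*t)^3 is a perfect cube, so E-series; the 5-jet and mu = 8 give E_8.

Type E_8, Milnor number mu = 8.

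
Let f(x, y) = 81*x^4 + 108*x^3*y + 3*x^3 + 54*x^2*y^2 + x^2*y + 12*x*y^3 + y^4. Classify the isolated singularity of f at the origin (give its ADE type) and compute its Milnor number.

Type D5, Milnor number mu = 5.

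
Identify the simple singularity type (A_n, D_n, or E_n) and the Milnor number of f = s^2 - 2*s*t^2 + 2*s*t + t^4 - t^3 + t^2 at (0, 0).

The Hessian of f at 0 has rank 1. Corank 1: A-series; mu = 2 gives A_2.

Type A2, Milnor number mu = 2.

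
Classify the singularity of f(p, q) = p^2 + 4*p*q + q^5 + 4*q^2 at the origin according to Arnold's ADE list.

The Hessian of f at 0 has rank 1. Corank 1: A-series; mu = 4 gives A_4.

A_{4}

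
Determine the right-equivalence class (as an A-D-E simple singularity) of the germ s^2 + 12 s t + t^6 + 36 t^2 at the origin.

A_{5}

The Hessian of f at 0 has rank 1. Corank 1: A-series; mu = 5 gives A_5.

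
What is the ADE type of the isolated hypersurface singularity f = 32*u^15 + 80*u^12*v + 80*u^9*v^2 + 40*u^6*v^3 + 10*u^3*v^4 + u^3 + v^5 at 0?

E8

The Hessian of f at 0 is [[0, 0], [0, 0]] with rank 0, so corank 2. A Groebner basis of the Jacobian ideal J(f) in C{u,v} is {v^4, u^2}; counting standard monomials gives mu = 8. Corank 2; j^3 = u^3 is a perfect cube, so E-series; the 5-jet and mu = 8 give E_8.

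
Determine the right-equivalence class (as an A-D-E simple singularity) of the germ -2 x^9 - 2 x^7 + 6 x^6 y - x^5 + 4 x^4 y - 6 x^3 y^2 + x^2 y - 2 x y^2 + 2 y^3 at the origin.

D_4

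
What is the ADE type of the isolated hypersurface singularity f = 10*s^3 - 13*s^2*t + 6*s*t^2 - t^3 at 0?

D_{4}

The Hessian of f at 0 is [[0, 0], [0, 0]] with rank 0, so corank 2. A Groebner basis of the Jacobian ideal J(f) in C{s,t} is {t^3, s^2 - 3*t^2/11, s*t - 6*t^2/11}; counting standard monomials gives mu = 4. Corank 2; j^3 = (2*s - t)*(5*s^2 - 4*s*t + t^2) splits into three distinct lines over C (the quadratic factor has nonzero discriminant), so D_4.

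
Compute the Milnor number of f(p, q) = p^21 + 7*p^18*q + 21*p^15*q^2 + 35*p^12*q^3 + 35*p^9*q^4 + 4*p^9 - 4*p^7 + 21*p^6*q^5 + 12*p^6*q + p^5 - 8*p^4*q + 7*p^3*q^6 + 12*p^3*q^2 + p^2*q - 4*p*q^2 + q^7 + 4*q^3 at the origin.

8

The Hessian of f at 0 has rank 0. Corank 2; j^3 = q*(p - 2*q)^2 has shape L^2 M (L != M), so D-series; mu = 8 gives D_8.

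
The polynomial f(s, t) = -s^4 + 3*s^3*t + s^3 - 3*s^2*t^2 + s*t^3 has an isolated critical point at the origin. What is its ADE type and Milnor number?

Type E_7, Milnor number mu = 7.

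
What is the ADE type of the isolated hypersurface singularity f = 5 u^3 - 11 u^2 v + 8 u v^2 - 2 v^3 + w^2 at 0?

The Hessian of f at 0 is [[0, 0, 0], [0, 0, 0], [0, 0, 2]] with rank 1, so corank 2. A Groebner basis of the Jacobian ideal J(f) in C{u,v,w} is {v^3, u^2 + 2*v^2, u*v + v^2, w}; counting standard monomials gives mu = 4. Corank 2; j^3 = (u - v)*(5*u^2 - 6*u*v + 2*v^2) splits into three distinct lines over C (the quadratic factor has nonzero discriminant), so D_4.

D_{4}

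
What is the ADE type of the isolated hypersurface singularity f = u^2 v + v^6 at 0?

D_7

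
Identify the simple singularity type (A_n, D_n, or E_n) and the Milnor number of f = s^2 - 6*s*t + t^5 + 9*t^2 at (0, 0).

Type A4, Milnor number mu = 4.

The Hessian of f at 0 has rank 1. Corank 1: A-series; mu = 4 gives A_4.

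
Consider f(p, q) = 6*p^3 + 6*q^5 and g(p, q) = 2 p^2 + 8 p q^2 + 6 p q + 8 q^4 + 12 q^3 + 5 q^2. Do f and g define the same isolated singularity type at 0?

No.

The Hessian of f at 0 has rank 0. Corank 2; j^3 = 6*p^3 is a perfect cube, so E-series; the 5-jet and mu = 8 give E_8. The Hessian of g at 0 has rank 2. Corank 0: nondegenerate Morse point, so A_1. f is E_8 but g is A_1, hence not right-equivalent.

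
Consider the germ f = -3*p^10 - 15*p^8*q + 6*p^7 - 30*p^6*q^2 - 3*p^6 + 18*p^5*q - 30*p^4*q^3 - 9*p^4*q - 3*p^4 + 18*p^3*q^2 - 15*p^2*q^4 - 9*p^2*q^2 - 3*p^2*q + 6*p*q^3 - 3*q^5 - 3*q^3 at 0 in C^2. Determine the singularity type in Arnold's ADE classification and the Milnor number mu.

Type D_4, Milnor number mu = 4.

The Hessian of f at 0 is [[0, 0], [0, 0]] with rank 0, so corank 2. A Groebner basis of the Jacobian ideal J(f) in C{p,q} is {q^3, p^2 + 3*q^2, p*q}; counting standard monomials gives mu = 4. Corank 2; j^3 = -3*q*(p^2 + q^2) splits into three distinct lines over C (the quadratic factor has nonzero discriminant), so D_4.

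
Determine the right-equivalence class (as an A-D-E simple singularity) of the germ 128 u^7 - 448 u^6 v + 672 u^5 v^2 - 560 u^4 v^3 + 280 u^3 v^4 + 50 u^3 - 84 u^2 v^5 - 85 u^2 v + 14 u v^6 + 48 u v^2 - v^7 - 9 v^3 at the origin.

The Hessian of f at 0 is [[0, 0], [0, 0]] with rank 0, so corank 2. A Groebner basis of the Jacobian ideal J(f) in C{u,v} is {-78125*u*v/14 + v^6 + 46875*v^2/14, u*v^2 - 3*v^3/5, u^2 - 11*u*v/10 + 3*v^2/10}; counting standard monomials gives mu = 8. Corank 2; j^3 = (2*u - v)*(5*u - 3*v)^2 has shape L^2 M (L != M), so D-series; mu = 8 gives D_8.

D_{8}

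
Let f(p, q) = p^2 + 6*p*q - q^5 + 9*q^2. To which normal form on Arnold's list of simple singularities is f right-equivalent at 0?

A_4

The Hessian of f at 0 is [[2, 6], [6, 18]] with rank 1, so corank 1. A Groebner basis of the Jacobian ideal J(f) in C{p,q} is {q^4, p + 3*q}; counting standard monomials gives mu = 4. Corank 1: A-series; mu = 4 gives A_4.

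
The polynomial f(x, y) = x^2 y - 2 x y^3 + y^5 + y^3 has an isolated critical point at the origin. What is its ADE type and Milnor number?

The Hessian of f at 0 has rank 0. Corank 2; j^3 = y*(x^2 + y^2) splits into three distinct lines over C (the quadratic factor has nonzero discriminant), so D_4.

Type D_{4}, Milnor number mu = 4.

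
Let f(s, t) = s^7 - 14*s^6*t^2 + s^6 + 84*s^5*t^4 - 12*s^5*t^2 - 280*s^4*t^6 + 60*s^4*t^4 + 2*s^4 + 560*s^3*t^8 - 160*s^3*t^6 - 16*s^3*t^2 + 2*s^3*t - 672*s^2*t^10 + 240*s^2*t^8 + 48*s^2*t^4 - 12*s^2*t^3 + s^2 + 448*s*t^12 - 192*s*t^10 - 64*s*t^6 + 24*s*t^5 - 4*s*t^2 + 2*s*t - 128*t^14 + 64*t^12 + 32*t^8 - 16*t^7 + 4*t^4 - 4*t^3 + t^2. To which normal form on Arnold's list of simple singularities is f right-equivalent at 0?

A_{6}

The Hessian of f at 0 is [[2, 2], [2, 2]] with rank 1, so corank 1. A Groebner basis of the Jacobian ideal J(f) in C{s,t} is {s^3 - 12*s^2/5 - 6*s*t/5 - 31*s/5 + 68*t^2/5 - 31*t/5, s^2*t + 29*s^2/20 + 11*s*t/10 + 13*s/5 - 111*t^2/20 + 13*t/5, -7*s^2/10 + s*t^2 - 3*s*t/5 - 3*s/5 + 13*t^2/10 - 3*t/5, 3*s^2/20 - 3*s*t/10 + s/5 + t^3 - 17*t^2/20 + t/5}; counting standard monomials gives mu = 6. Corank 1: A-series; mu = 6 gives A_6.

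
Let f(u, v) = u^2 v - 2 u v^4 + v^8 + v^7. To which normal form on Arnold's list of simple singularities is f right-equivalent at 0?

D_{9}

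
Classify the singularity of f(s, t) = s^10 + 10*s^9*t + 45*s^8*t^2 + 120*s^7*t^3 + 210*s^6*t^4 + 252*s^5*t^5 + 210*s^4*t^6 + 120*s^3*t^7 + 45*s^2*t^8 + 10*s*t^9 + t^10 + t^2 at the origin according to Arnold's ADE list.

The Hessian of f at 0 has rank 1. Corank 1: A-series; mu = 9 gives A_9.

A_9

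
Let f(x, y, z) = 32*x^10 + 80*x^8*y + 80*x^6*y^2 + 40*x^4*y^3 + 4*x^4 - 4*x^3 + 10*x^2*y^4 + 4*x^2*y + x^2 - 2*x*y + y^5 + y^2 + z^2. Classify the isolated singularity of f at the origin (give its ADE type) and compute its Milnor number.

The Hessian of f at 0 is [[2, -2, 0], [-2, 2, 0], [0, 0, 2]] with rank 2, so corank 1. A Groebner basis of the Jacobian ideal J(f) in C{x,y,z} is {-x/8 + y^3 + y^2/4 + y/8, x^2 - x/2 + y/2, x*y - x/4 - y^2/2 + y/4, z}; counting standard monomials gives mu = 4. Corank 1: A-series; mu = 4 gives A_4.

Type A_4, Milnor number mu = 4.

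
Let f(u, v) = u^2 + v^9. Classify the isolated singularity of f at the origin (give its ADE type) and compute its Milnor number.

Type A8, Milnor number mu = 8.

The Hessian of f at 0 has rank 1. Corank 1: A-series; mu = 8 gives A_8.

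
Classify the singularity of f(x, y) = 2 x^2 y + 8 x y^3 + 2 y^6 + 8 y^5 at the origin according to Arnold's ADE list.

D7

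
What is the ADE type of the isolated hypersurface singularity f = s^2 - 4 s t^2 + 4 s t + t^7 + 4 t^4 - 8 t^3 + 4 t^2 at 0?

A_6

The Hessian of f at 0 has rank 1. Corank 1: A-series; mu = 6 gives A_6.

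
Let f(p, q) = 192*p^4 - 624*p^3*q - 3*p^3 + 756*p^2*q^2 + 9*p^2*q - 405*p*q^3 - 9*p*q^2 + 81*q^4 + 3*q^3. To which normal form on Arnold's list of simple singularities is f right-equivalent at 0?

E7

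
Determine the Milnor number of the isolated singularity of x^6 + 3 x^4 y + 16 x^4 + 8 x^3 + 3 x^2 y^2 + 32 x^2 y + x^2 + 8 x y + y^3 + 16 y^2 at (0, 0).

2

The Hessian of f at 0 has rank 1. Corank 1: A-series; mu = 2 gives A_2.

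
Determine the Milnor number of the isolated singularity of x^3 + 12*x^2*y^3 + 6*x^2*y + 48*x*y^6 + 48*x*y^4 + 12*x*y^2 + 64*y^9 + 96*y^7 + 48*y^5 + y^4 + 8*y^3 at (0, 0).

6

The Hessian of f at 0 has rank 0. Corank 2; j^3 = (x + 2*y)^3 is a perfect cube, so E-series; the 4-jet and mu = 6 give E_6.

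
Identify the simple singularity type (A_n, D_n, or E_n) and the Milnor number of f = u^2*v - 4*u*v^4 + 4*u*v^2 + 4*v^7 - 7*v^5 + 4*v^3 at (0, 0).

Type D_{6}, Milnor number mu = 6.

The Hessian of f at 0 has rank 0. Corank 2; j^3 = v*(u + 2*v)^2 has shape L^2 M (L != M), so D-series; mu = 6 gives D_6.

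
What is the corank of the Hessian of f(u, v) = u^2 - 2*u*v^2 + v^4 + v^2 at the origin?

0

Hessian at 0 has rank 2.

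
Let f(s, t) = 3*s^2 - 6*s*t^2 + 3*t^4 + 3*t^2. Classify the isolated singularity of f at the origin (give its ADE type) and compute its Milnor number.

Type A1, Milnor number mu = 1.

The Hessian of f at 0 is [[6, 0], [0, 6]] with rank 2, so corank 0. A Groebner basis of the Jacobian ideal J(f) in C{s,t} is {s, t}; counting standard monomials gives mu = 1. Corank 0: nondegenerate Morse point, so A_1.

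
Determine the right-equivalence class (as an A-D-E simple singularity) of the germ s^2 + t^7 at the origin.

The Hessian of f at 0 is [[2, 0], [0, 0]] with rank 1, so corank 1. A Groebner basis of the Jacobian ideal J(f) in C{s,t} is {t^6, s}; counting standard monomials gives mu = 6. Corank 1: A-series; mu = 6 gives A_6.

A_{6}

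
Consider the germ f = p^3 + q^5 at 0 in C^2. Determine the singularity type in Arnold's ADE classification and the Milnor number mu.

The Hessian of f at 0 is [[0, 0], [0, 0]] with rank 0, so corank 2. A Groebner basis of the Jacobian ideal J(f) in C{p,q} is {q^4, p^2}; counting standard monomials gives mu = 8. Corank 2; j^3 = p^3 is a perfect cube, so E-series; the 5-jet and mu = 8 give E_8.

Type E_8, Milnor number mu = 8.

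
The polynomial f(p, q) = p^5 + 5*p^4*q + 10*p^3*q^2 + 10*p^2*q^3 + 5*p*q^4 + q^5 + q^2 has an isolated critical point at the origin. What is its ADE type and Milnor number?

The Hessian of f at 0 is [[0, 0], [0, 2]] with rank 1, so corank 1. A Groebner basis of the Jacobian ideal J(f) in C{p,q} is {p^4, q}; counting standard monomials gives mu = 4. Corank 1: A-series; mu = 4 gives A_4.

Type A_{4}, Milnor number mu = 4.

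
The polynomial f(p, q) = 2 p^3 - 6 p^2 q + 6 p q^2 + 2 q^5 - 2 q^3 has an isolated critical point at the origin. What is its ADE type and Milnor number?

Type E_{8}, Milnor number mu = 8.

The Hessian of f at 0 is [[0, 0], [0, 0]] with rank 0, so corank 2. A Groebner basis of the Jacobian ideal J(f) in C{p,q} is {q^4, p^2 - 2*p*q + q^2}; counting standard monomials gives mu = 8. Corank 2; j^3 = 2*(p - q)^3 is a perfect cube, so E-series; the 5-jet and mu = 8 give E_8.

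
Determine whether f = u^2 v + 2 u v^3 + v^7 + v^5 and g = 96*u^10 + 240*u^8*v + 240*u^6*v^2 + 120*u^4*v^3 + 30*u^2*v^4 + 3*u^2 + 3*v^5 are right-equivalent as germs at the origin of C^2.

No.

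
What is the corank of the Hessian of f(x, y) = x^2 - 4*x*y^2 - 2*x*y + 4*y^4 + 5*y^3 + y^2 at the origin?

1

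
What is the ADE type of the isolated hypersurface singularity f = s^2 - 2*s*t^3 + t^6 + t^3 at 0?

A2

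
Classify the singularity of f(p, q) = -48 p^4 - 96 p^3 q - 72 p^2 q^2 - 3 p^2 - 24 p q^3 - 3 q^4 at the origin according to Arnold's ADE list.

A3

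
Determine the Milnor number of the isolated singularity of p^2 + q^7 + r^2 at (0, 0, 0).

6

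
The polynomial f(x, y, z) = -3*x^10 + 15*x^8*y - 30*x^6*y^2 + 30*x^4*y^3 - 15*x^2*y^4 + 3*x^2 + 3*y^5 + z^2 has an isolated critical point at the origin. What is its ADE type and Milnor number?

Type A_{4}, Milnor number mu = 4.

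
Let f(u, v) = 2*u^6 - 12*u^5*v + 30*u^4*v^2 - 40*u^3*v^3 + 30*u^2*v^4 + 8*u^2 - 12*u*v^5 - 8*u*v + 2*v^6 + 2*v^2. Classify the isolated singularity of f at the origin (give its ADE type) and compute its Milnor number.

The Hessian of f at 0 has rank 1. Corank 1: A-series; mu = 5 gives A_5.

Type A_5, Milnor number mu = 5.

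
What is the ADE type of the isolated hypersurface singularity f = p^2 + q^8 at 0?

A_7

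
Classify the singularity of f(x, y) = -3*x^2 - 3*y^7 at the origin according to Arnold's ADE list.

A_{6}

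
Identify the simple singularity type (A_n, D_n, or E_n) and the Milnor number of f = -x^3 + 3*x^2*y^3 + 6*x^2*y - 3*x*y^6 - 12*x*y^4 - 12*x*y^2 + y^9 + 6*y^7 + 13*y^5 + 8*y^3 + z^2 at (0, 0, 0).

The Hessian of f at 0 is [[0, 0, 0], [0, 0, 0], [0, 0, 2]] with rank 1, so corank 2. A Groebner basis of the Jacobian ideal J(f) in C{x,y,z} is {-x^2/2 + x*y^3 + 2*x*y - 2*y^2, y^4, x^3 - 12*x*y^2 + 16*y^3, x^2*y - 4*x*y^2 + 4*y^3, z}; counting standard monomials gives mu = 8. Corank 2; j^3 = -(x - 2*y)^3 is a perfect cube, so E-series; the 5-jet and mu = 8 give E_8.

Type E_8, Milnor number mu = 8.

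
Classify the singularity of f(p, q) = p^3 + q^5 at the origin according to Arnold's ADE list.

The Hessian of f at 0 has rank 0. Corank 2; j^3 = p^3 is a perfect cube, so E-series; the 5-jet and mu = 8 give E_8.

E8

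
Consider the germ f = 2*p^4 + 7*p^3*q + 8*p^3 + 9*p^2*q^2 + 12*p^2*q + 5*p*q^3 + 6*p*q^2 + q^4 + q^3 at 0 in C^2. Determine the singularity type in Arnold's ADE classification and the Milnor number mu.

The Hessian of f at 0 has rank 0. Corank 2; j^3 = (2*p + q)^3 is a perfect cube, so E-series; the 4-jet and mu = 7 give E_7.

Type E_7, Milnor number mu = 7.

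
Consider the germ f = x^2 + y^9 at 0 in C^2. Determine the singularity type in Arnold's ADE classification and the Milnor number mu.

Type A_{8}, Milnor number mu = 8.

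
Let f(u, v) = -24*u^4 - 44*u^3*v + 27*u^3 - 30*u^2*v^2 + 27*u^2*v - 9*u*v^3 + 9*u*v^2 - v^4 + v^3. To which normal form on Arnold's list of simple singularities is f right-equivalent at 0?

E7

The Hessian of f at 0 is [[0, 0], [0, 0]] with rank 0, so corank 2. A Groebner basis of the Jacobian ideal J(f) in C{u,v} is {19683*u^2/4 + 6561*u*v/2 + v^4 - 27*v^3/4 + 2187*v^2/4, u^3 - 135*u^2/4 - 45*u*v/2 + v^3/12 - 15*v^2/4, u^2*v + 243*u^2/4 + 81*u*v/2 - 7*v^3/36 + 27*v^2/4, -81*u^2 + u*v^2 - 54*u*v + 4*v^3/9 - 9*v^2}; counting standard monomials gives mu = 7. Corank 2; j^3 = (3*u + v)^3 is a perfect cube, so E-series; the 4-jet and mu = 7 give E_7.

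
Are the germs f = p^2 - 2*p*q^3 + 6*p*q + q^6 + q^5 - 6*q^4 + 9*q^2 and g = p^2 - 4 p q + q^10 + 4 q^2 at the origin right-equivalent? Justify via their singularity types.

The Hessian of f at 0 has rank 1. Corank 1: A-series; mu = 4 gives A_4. The Hessian of g at 0 has rank 1. Corank 1: A-series; mu = 9 gives A_9. f is A_4 but g is A_9, hence not right-equivalent.

No.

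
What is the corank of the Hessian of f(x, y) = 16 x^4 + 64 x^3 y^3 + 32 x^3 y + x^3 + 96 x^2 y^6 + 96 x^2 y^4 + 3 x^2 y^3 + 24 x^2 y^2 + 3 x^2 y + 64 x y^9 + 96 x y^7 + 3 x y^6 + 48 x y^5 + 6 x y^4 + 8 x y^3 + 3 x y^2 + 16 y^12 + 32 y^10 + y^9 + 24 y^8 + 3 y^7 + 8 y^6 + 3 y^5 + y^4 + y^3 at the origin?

2

The Hessian at 0 is [[0, 0], [0, 0]] of rank 0; hence corank 2.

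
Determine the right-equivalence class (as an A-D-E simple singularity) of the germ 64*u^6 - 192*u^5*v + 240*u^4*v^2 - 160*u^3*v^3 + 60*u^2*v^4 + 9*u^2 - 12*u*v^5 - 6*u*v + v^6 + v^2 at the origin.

The Hessian of f at 0 is [[18, -6], [-6, 2]] with rank 1, so corank 1. A Groebner basis of the Jacobian ideal J(f) in C{u,v} is {v^5, u - v/3}; counting standard monomials gives mu = 5. Corank 1: A-series; mu = 5 gives A_5.

A5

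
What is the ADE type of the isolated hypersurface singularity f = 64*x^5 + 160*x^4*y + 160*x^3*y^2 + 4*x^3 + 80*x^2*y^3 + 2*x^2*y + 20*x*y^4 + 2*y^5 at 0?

D6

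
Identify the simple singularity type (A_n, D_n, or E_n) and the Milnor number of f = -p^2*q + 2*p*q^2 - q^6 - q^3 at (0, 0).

Type D_7, Milnor number mu = 7.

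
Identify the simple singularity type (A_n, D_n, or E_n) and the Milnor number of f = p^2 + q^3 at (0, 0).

Type A_2, Milnor number mu = 2.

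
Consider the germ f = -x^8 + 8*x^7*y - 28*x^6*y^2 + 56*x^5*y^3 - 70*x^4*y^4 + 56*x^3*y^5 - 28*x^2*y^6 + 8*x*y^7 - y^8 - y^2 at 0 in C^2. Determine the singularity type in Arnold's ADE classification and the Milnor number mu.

Type A_7, Milnor number mu = 7.

The Hessian of f at 0 is [[0, 0], [0, -2]] with rank 1, so corank 1. A Groebner basis of the Jacobian ideal J(f) in C{x,y} is {x^7, y}; counting standard monomials gives mu = 7. Corank 1: A-series; mu = 7 gives A_7.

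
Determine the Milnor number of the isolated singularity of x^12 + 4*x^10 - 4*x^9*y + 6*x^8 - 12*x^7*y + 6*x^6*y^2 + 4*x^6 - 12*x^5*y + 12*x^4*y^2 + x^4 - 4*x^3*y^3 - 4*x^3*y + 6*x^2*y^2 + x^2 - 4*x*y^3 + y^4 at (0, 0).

3

The Hessian of f at 0 is [[2, 0], [0, 0]] with rank 1, so corank 1. A Groebner basis of the Jacobian ideal J(f) in C{x,y} is {y^3, x}; counting standard monomials gives mu = 3. Corank 1: A-series; mu = 3 gives A_3.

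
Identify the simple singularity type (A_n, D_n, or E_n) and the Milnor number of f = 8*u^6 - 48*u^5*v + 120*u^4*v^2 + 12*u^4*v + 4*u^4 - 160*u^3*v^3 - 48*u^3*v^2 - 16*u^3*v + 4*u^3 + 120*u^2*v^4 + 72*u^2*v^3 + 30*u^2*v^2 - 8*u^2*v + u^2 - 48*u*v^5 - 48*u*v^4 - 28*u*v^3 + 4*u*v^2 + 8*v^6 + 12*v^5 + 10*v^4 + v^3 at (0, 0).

The Hessian of f at 0 is [[2, 0], [0, 0]] with rank 1, so corank 1. A Groebner basis of the Jacobian ideal J(f) in C{u,v} is {v^2, u}; counting standard monomials gives mu = 2. Corank 1: A-series; mu = 2 gives A_2.

Type A2, Milnor number mu = 2.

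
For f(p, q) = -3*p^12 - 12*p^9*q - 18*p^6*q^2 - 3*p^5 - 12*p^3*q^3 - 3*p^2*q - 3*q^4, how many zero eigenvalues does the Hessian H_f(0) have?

2

Hessian at 0 has rank 0.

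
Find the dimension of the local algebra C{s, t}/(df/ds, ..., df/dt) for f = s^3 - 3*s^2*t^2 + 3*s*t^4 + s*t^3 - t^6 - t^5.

7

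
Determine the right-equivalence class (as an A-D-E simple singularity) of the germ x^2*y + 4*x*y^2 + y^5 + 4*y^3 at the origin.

The Hessian of f at 0 is [[0, 0], [0, 0]] with rank 0, so corank 2. A Groebner basis of the Jacobian ideal J(f) in C{x,y} is {x^2/5 + y^4 - 4*y^2/5, x^3 + 8*y^3, x*y + 2*y^2}; counting standard monomials gives mu = 6. Corank 2; j^3 = y*(x + 2*y)^2 has shape L^2 M (L != M), so D-series; mu = 6 gives D_6.

D_{6}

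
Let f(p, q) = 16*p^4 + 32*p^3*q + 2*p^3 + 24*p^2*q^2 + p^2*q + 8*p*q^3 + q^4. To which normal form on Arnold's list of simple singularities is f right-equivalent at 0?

D5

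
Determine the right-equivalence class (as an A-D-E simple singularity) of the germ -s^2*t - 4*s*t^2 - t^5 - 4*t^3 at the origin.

The Hessian of f at 0 is [[0, 0], [0, 0]] with rank 0, so corank 2. A Groebner basis of the Jacobian ideal J(f) in C{s,t} is {s^2/5 + t^4 - 4*t^2/5, s^3 + 8*t^3, s*t + 2*t^2}; counting standard monomials gives mu = 6. Corank 2; j^3 = -t*(s + 2*t)^2 has shape L^2 M (L != M), so D-series; mu = 6 gives D_6.

D_6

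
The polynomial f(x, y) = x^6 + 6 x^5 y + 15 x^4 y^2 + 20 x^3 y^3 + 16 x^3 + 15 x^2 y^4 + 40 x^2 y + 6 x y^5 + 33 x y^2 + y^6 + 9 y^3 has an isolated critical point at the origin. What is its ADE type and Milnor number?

The Hessian of f at 0 has rank 0. Corank 2; j^3 = (x + y)*(4*x + 3*y)^2 has shape L^2 M (L != M), so D-series; mu = 7 gives D_7.

Type D_{7}, Milnor number mu = 7.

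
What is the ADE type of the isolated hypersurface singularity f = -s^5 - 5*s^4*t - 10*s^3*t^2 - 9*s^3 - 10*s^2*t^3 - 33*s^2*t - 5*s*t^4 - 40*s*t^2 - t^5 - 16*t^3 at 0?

The Hessian of f at 0 has rank 0. Corank 2; j^3 = -(s + t)*(3*s + 4*t)^2 has shape L^2 M (L != M), so D-series; mu = 6 gives D_6.

D6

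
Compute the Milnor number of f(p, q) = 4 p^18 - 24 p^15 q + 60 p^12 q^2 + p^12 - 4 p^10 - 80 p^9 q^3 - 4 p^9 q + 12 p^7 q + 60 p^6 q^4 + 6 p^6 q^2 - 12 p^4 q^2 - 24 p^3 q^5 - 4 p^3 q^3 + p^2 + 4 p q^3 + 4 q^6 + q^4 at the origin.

The Hessian of f at 0 has rank 1. Corank 1: A-series; mu = 3 gives A_3.

3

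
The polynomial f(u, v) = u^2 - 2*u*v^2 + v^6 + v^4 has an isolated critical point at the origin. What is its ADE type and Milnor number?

The Hessian of f at 0 has rank 1. Corank 1: A-series; mu = 5 gives A_5.

Type A_5, Milnor number mu = 5.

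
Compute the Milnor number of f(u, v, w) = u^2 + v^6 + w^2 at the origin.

The Hessian of f at 0 has rank 2. Corank 1: A-series; mu = 5 gives A_5.

5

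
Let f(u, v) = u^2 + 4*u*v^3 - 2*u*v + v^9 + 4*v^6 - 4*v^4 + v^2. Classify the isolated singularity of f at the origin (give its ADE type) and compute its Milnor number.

The Hessian of f at 0 is [[2, -2], [-2, 2]] with rank 1, so corank 1. A Groebner basis of the Jacobian ideal J(f) in C{u,v} is {u^2*v^2 + u^2 - 3*u*v/2 + v^2/2, u^3 - 3*u^2*v + 3*u*v^2 + u/2 - v/2, u/2 + v^3 - v/2}; counting standard monomials gives mu = 8. Corank 1: A-series; mu = 8 gives A_8.

Type A_{8}, Milnor number mu = 8.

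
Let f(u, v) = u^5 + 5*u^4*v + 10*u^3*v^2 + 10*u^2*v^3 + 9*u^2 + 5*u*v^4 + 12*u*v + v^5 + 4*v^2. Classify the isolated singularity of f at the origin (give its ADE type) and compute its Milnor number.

Type A_{4}, Milnor number mu = 4.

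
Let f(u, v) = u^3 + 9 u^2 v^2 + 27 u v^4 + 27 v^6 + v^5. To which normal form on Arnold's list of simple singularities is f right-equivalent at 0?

The Hessian of f at 0 has rank 0. Corank 2; j^3 = u^3 is a perfect cube, so E-series; the 5-jet and mu = 8 give E_8.

E_8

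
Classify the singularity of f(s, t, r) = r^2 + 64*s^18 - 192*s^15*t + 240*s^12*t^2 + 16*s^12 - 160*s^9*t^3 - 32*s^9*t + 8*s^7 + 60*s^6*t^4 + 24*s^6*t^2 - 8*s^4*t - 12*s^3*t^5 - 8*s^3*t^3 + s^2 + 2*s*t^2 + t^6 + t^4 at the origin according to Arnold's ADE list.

A_5

The Hessian of f at 0 has rank 2. Corank 1: A-series; mu = 5 gives A_5.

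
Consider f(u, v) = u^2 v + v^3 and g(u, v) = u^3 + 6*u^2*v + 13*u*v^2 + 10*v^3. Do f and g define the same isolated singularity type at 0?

Yes.

The Hessian of f at 0 has rank 0. Corank 2; j^3 = v*(u^2 + v^2) splits into three distinct lines over C (the quadratic factor has nonzero discriminant), so D_4. The Hessian of g at 0 has rank 0. Corank 2; j^3 = (u + 2*v)*(u^2 + 4*u*v + 5*v^2) splits into three distinct lines over C (the quadratic factor has nonzero discriminant), so D_4. Both have type D_4, hence right-equivalent.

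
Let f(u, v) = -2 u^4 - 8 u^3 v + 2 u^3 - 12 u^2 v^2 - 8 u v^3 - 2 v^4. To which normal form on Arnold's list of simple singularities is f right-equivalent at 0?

E6

The Hessian of f at 0 has rank 0. Corank 2; j^3 = 2*u^3 is a perfect cube, so E-series; the 4-jet and mu = 6 give E_6.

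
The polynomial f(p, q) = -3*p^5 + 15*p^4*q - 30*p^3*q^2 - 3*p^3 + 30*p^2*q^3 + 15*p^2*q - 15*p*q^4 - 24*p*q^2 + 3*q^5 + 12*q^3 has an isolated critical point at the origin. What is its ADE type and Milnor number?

Type D_{6}, Milnor number mu = 6.

The Hessian of f at 0 has rank 0. Corank 2; j^3 = -3*(p - 2*q)^2*(p - q) has shape L^2 M (L != M), so D-series; mu = 6 gives D_6.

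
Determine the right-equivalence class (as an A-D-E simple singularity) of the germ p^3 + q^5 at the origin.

The Hessian of f at 0 is [[0, 0], [0, 0]] with rank 0, so corank 2. A Groebner basis of the Jacobian ideal J(f) in C{p,q} is {q^4, p^2}; counting standard monomials gives mu = 8. Corank 2; j^3 = p^3 is a perfect cube, so E-series; the 5-jet and mu = 8 give E_8.

E_{8}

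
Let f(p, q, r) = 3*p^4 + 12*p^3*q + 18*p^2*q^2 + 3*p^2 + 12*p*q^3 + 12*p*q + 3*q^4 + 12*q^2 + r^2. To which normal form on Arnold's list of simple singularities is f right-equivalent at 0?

The Hessian of f at 0 has rank 2. Corank 1: A-series; mu = 3 gives A_3.

A3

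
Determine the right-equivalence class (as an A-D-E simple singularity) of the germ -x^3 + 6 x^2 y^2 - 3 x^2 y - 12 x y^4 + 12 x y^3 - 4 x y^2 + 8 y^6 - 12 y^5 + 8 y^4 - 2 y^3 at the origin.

D_{4}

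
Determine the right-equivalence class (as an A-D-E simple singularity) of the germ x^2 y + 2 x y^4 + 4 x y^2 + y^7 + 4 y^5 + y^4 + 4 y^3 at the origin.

D5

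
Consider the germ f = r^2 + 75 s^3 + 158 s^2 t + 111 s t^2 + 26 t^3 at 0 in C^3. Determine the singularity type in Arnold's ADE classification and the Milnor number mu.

The Hessian of f at 0 has rank 1. Corank 2; j^3 = (3*s + 2*t)*(25*s^2 + 36*s*t + 13*t^2) splits into three distinct lines over C (the quadratic factor has nonzero discriminant), so D_4.

Type D_4, Milnor number mu = 4.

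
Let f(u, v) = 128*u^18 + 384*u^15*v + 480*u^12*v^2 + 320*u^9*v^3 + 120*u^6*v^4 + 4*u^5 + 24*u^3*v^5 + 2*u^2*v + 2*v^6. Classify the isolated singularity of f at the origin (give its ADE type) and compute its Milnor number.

Type D_7, Milnor number mu = 7.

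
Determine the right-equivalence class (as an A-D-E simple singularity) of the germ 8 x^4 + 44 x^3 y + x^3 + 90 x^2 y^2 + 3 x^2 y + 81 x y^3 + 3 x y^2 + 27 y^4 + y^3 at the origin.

E_7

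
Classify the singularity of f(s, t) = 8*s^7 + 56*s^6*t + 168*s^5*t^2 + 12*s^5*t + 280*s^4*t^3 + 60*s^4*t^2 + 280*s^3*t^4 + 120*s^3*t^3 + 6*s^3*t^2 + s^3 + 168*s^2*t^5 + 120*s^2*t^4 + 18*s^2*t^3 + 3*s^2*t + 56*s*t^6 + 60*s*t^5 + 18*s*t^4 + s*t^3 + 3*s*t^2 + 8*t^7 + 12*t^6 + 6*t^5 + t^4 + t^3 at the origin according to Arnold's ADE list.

The Hessian of f at 0 has rank 0. Corank 2; j^3 = (s + t)^3 is a perfect cube, so E-series; the 4-jet and mu = 7 give E_7.

E_7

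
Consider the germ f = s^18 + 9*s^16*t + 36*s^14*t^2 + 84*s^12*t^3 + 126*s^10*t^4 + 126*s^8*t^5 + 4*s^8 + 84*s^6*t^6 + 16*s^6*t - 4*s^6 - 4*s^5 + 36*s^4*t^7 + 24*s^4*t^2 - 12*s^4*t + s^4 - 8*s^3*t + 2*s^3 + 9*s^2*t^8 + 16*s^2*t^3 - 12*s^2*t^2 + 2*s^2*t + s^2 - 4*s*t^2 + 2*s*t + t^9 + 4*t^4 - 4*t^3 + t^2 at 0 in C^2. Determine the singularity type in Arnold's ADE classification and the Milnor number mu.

The Hessian of f at 0 has rank 1. Corank 1: A-series; mu = 8 gives A_8.

Type A8, Milnor number mu = 8.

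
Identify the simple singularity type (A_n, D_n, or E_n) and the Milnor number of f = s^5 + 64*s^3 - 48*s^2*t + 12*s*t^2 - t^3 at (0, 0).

Type E_{8}, Milnor number mu = 8.

The Hessian of f at 0 is [[0, 0], [0, 0]] with rank 0, so corank 2. A Groebner basis of the Jacobian ideal J(f) in C{s,t} is {t^5, s*t^3 - 3*t^4/16, s^2 - s*t/2 + t^2/16}; counting standard monomials gives mu = 8. Corank 2; j^3 = (4*s - t)^3 is a perfect cube, so E-series; the 5-jet and mu = 8 give E_8.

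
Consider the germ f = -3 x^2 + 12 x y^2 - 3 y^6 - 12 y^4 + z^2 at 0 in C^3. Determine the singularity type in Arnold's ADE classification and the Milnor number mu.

The Hessian of f at 0 has rank 2. Corank 1: A-series; mu = 5 gives A_5.

Type A_5, Milnor number mu = 5.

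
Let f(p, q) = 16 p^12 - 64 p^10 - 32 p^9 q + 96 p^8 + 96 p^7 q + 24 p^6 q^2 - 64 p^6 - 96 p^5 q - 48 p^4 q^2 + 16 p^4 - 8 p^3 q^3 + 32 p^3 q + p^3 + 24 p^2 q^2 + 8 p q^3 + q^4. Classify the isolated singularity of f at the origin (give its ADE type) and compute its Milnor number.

Type E_{6}, Milnor number mu = 6.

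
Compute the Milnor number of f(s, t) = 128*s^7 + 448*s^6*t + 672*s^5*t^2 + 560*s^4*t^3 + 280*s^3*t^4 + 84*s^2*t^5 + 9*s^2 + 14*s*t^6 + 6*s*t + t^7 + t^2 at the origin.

The Hessian of f at 0 is [[18, 6], [6, 2]] with rank 1, so corank 1. A Groebner basis of the Jacobian ideal J(f) in C{s,t} is {t^6, s + t/3}; counting standard monomials gives mu = 6. Corank 1: A-series; mu = 6 gives A_6.

6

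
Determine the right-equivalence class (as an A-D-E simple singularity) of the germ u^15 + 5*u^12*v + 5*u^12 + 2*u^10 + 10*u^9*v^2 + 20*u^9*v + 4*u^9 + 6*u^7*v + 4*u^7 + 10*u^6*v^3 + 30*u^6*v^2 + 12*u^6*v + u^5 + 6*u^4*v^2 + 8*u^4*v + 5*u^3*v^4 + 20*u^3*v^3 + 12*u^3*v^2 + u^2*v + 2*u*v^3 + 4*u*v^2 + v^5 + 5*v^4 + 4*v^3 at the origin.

The Hessian of f at 0 has rank 0. Corank 2; j^3 = v*(u + 2*v)^2 has shape L^2 M (L != M), so D-series; mu = 5 gives D_5.

D_{5}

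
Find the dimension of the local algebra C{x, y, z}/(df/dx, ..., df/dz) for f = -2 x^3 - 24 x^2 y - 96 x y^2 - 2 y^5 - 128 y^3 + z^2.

8

The Hessian of f at 0 is [[0, 0, 0], [0, 0, 0], [0, 0, 2]] with rank 1, so corank 2. A Groebner basis of the Jacobian ideal J(f) in C{x,y,z} is {y^4, x^2 + 8*x*y + 16*y^2, z}; counting standard monomials gives mu = 8. Corank 2; j^3 = -2*(x + 4*y)^3 is a perfect cube, so E-series; the 5-jet and mu = 8 give E_8.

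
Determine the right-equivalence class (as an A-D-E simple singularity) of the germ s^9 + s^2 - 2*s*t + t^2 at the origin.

A_8

The Hessian of f at 0 is [[2, -2], [-2, 2]] with rank 1, so corank 1. A Groebner basis of the Jacobian ideal J(f) in C{s,t} is {t^8, s - t}; counting standard monomials gives mu = 8. Corank 1: A-series; mu = 8 gives A_8.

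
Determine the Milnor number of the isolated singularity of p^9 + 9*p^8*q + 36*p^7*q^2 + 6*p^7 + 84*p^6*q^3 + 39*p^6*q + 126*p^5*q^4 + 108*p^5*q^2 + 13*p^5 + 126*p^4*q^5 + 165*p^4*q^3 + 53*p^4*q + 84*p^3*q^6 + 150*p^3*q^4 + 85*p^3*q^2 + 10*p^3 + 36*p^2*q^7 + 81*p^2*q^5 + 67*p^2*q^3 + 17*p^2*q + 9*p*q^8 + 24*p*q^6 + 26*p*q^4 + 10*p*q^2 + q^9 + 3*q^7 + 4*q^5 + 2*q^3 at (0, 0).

The Hessian of f at 0 is [[0, 0], [0, 0]] with rank 0, so corank 2. A Groebner basis of the Jacobian ideal J(f) in C{p,q} is {q^3, p^2 - 2*q^2/11, p*q + 5*q^2/11}; counting standard monomials gives mu = 4. Corank 2; j^3 = (2*p + q)*(5*p^2 + 6*p*q + 2*q^2) splits into three distinct lines over C (the quadratic factor has nonzero discriminant), so D_4.

4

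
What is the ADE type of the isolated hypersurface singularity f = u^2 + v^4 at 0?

The Hessian of f at 0 has rank 1. Corank 1: A-series; mu = 3 gives A_3.

A_3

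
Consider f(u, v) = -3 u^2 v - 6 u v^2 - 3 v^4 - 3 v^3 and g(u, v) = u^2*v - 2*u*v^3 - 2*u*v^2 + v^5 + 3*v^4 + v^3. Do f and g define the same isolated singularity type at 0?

Yes.

The Hessian of f at 0 is [[0, 0], [0, 0]] with rank 0, so corank 2. A Groebner basis of the Jacobian ideal J(f) in C{u,v} is {u^3 - u^2/4 + v^2/4, u^2/4 + v^3 - v^2/4, u*v + v^2}; counting standard monomials gives mu = 5. Corank 2; j^3 = -3*v*(u + v)^2 has shape L^2 M (L != M), so D-series; mu = 5 gives D_5. The Hessian of g at 0 is [[0, 0], [0, 0]] with rank 0, so corank 2. A Groebner basis of the Jacobian ideal J(g) in C{u,v} is {u*v^2 - u*v + v^2, -u*v + v^3 + v^2, u^2 + 2*u*v - 3*v^2}; counting standard monomials gives mu = 5. Corank 2; j^3 = v*(u - v)^2 has shape L^2 M (L != M), so D-series; mu = 5 gives D_5. Both have type D_5, hence right-equivalent.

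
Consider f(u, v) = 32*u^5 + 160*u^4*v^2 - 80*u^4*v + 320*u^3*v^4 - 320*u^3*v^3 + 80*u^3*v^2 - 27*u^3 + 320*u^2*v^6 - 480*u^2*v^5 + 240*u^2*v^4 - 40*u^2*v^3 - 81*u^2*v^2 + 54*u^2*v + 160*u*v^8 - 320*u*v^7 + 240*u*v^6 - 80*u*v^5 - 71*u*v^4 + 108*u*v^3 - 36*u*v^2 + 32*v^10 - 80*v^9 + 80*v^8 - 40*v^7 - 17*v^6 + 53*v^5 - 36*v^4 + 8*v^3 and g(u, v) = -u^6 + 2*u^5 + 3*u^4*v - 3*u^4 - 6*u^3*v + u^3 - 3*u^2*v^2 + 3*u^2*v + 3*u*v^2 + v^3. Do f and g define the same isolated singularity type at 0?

The Hessian of f at 0 is [[0, 0], [0, 0]] with rank 0, so corank 2. A Groebner basis of the Jacobian ideal J(f) in C{u,v} is {5*u^2/8 + u*v^3 + 5*u*v^2/4 - 5*u*v/6 - 5*v^3/6 + 5*v^2/18, u^2 + 2*u*v^2 - 4*u*v/3 + v^4 - 4*v^3/3 + 4*v^2/9, u^3 + u^2/6 - u*v^2 - 2*u*v/9 + 10*v^3/27 + 2*v^2/27, u^2*v + u^2/12 - 7*u*v^2/6 - u*v/9 + v^3/3 + v^2/27}; counting standard monomials gives mu = 8. Corank 2; j^3 = -(3*u - 2*v)^3 is a perfect cube, so E-series; the 5-jet and mu = 8 give E_8. The Hessian of g at 0 is [[0, 0], [0, 0]] with rank 0, so corank 2. A Groebner basis of the Jacobian ideal J(g) in C{u,v} is {-3*u^2/8 + u*v^3 + 3*u*v^2/4 - 3*u*v/4 + 3*v^3/4 - 3*v^2/8, u^2/2 - u*v^2 + u*v + v^4 - v^3 + v^2/2, u^3 - 3*u^2/4 - 3*u*v^2/2 - 3*u*v/2 - v^3/2 - 3*v^2/4, u^2*v + u^2/4 + 3*u*v^2/2 + u*v/2 + v^3/2 + v^2/4}; counting standard monomials gives mu = 8. Corank 2; j^3 = (u + v)^3 is a perfect cube, so E-series; the 5-jet and mu = 8 give E_8. Both have type E_8, hence right-equivalent.

Yes.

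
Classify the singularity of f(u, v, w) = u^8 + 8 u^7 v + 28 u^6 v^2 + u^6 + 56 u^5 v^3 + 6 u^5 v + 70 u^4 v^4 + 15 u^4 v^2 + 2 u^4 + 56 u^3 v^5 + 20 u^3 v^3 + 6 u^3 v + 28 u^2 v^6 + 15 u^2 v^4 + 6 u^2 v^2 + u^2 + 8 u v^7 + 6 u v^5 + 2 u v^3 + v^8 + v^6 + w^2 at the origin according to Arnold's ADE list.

The Hessian of f at 0 has rank 2. Corank 1: A-series; mu = 7 gives A_7.

A_{7}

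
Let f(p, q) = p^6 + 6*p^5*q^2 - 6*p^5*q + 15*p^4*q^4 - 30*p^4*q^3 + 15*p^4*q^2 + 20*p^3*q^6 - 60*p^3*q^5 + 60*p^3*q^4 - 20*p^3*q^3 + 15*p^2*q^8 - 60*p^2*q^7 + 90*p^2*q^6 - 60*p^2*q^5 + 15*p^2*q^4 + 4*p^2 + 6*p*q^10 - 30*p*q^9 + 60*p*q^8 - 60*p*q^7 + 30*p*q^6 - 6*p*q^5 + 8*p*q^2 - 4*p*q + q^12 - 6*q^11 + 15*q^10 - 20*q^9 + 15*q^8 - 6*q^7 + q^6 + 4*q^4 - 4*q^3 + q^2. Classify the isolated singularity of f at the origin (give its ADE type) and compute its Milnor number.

Type A5, Milnor number mu = 5.

The Hessian of f at 0 has rank 1. Corank 1: A-series; mu = 5 gives A_5.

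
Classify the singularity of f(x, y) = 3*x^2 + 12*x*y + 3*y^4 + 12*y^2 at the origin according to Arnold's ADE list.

A_3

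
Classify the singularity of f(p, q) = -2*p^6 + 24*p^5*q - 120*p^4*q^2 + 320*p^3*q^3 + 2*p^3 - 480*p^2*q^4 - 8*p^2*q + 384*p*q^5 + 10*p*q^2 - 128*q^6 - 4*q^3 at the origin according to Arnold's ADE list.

The Hessian of f at 0 is [[0, 0], [0, 0]] with rank 0, so corank 2. A Groebner basis of the Jacobian ideal J(f) in C{p,q} is {p*q/6 + q^5 - q^2/6, p*q^2 - q^3, p^2 - 3*p*q + 2*q^2}; counting standard monomials gives mu = 7. Corank 2; j^3 = 2*(p - 2*q)*(p - q)^2 has shape L^2 M (L != M), so D-series; mu = 7 gives D_7.

D_{7}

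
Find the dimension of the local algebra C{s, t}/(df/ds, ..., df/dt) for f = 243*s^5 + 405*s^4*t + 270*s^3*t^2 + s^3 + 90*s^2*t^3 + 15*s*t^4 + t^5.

The Hessian of f at 0 is [[0, 0], [0, 0]] with rank 0, so corank 2. A Groebner basis of the Jacobian ideal J(f) in C{s,t} is {t^5, s*t^3 + t^4/12, s^2}; counting standard monomials gives mu = 8. Corank 2; j^3 = s^3 is a perfect cube, so E-series; the 5-jet and mu = 8 give E_8.

8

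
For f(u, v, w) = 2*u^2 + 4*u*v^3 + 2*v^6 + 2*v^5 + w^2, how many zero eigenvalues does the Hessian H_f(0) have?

Hessian at 0 has rank 2.

1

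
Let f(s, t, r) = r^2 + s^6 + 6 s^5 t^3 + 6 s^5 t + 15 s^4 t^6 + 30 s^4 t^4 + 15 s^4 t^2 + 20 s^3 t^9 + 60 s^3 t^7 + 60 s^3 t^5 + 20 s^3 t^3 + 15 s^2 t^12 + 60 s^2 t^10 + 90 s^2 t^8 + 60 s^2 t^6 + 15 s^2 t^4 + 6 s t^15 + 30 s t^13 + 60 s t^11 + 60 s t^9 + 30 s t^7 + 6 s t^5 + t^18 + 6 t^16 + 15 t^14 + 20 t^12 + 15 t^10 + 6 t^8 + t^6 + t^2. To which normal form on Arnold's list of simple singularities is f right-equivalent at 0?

The Hessian of f at 0 has rank 2. Corank 1: A-series; mu = 5 gives A_5.

A5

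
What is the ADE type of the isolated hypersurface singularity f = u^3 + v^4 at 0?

The Hessian of f at 0 has rank 0. Corank 2; j^3 = u^3 is a perfect cube, so E-series; the 4-jet and mu = 6 give E_6.

E_6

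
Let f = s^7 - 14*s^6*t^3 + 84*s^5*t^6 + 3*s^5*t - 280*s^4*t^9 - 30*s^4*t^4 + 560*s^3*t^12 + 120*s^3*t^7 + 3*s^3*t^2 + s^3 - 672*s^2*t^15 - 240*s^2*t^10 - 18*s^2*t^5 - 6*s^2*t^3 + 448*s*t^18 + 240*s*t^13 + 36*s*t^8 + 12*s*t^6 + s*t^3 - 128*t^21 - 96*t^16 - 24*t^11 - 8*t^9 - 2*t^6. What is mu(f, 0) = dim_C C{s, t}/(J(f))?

7

The Hessian of f at 0 is [[0, 0], [0, 0]] with rank 0, so corank 2. A Groebner basis of the Jacobian ideal J(f) in C{s,t} is {s^3, s*t^2, 3*s^2 + t^3}; counting standard monomials gives mu = 7. Corank 2; j^3 = s^3 is a perfect cube, so E-series; the 4-jet and mu = 7 give E_7.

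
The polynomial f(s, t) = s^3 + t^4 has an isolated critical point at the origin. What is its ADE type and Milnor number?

Type E6, Milnor number mu = 6.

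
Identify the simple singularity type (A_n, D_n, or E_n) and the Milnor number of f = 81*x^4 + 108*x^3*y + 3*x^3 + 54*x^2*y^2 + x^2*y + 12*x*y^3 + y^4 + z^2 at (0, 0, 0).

Type D_{5}, Milnor number mu = 5.

The Hessian of f at 0 is [[0, 0, 0], [0, 0, 0], [0, 0, 2]] with rank 1, so corank 2. A Groebner basis of the Jacobian ideal J(f) in C{x,y,z} is {x*y^2, -x*y/12 + y^3, x^2 + x*y/3, z}; counting standard monomials gives mu = 5. Corank 2; j^3 = x^2*(3*x + y) has shape L^2 M (L != M), so D-series; mu = 5 gives D_5.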